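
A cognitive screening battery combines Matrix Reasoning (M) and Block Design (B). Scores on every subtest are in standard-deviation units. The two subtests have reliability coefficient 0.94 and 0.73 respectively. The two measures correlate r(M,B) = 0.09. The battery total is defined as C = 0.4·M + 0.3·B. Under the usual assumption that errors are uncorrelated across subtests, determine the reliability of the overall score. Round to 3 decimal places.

0.875

Var(C) = 0.4² + 0.3² + 2·[0.12·0.09] = 0.25 + 0.0216 = 0.2716.
With uncorrelated errors the cross-covariances are all true-score covariance, so they carry over unchanged; only the diagonal terms shrink to ρᵢσᵢ².
True-score variance = [0.4²·0.94 + 0.3²·0.73] + 0.0216 = 0.2161 + 0.0216 = 0.2377.
Reliability = 0.2377 / 0.2716 = 0.875.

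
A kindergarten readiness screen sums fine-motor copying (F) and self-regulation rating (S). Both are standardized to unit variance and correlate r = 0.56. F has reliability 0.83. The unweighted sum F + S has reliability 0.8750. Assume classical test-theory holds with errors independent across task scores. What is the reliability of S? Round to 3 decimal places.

Var(F+S) = 2 + 2·0.56 = 3.120.
True-score variance = ρ_F + ρ_S + 2·0.56, so 0.8750 = (0.83 + ρ_S + 1.12) / 3.120.
ρ_S = 0.8750·3.120 − 0.83 − 1.12 = 0.780.

0.780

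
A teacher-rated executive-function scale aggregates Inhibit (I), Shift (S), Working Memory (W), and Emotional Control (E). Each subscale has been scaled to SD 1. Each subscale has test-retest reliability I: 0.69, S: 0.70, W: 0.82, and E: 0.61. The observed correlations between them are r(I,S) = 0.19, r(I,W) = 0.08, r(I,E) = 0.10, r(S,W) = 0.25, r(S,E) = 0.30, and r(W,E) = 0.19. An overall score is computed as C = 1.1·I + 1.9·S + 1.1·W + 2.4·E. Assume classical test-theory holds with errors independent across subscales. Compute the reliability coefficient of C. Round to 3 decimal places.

0.783

Var(C) = 1.1² + 1.9² + 1.1² + 2.4² + 2·[2.09·0.19 + 1.21·0.08 + 2.64·0.10 + 2.09·0.25 + 4.56·0.30 + 2.64·0.19] = 11.79 + 6.3 = 18.09.
With uncorrelated errors the cross-covariances are all true-score covariance, so they carry over unchanged; only the diagonal terms shrink to ρᵢσᵢ².
True-score variance = [1.1²·0.69 + 1.9²·0.70 + 1.1²·0.82 + 2.4²·0.61] + 6.3 = 7.8677 + 6.3 = 14.1677.
Reliability = 14.1677 / 18.09 = 0.783.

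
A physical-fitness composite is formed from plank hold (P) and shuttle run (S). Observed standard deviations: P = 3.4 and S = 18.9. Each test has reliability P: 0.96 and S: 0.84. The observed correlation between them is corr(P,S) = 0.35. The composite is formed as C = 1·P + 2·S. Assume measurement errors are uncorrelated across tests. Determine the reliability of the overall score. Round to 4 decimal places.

Var(C) = 3.4² + 2²·18.9² + 2·[2·3.4·18.9·0.35] = 1440.4 + 89.964 = 1530.36.
Because errors are independent across components, Cov(Tᵢ,Tⱼ) = Cov(Xᵢ,Xⱼ); the off-diagonal part of the true-score variance is the same as above.
True-score variance = [3.4²·0.96 + 2²·18.9²·0.84] + 89.964 = 1211.32 + 89.964 = 1301.29.
Reliability = 1301.29 / 1530.36 = 0.8503.

0.8503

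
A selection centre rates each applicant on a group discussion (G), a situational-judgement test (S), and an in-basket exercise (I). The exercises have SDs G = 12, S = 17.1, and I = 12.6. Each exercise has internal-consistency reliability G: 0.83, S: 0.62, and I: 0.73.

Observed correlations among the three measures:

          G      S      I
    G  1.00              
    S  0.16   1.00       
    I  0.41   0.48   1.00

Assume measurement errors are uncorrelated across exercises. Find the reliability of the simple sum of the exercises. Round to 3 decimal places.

Var(G+S+I) = 12² + 17.1² + 12.6² + 2·[12·17.1·0.16 + 12·12.6·0.41 + 17.1·12.6·0.48] = 595.17 + 396.49 = 991.66.
With uncorrelated errors the cross-covariances are all true-score covariance, so they carry over unchanged; only the diagonal terms shrink to ρᵢσᵢ².
True-score variance = [12²·0.83 + 17.1²·0.62 + 12.6²·0.73] + 396.49 = 416.709 + 396.49 = 813.199.
Reliability = 813.199 / 991.66 = 0.820.

0.820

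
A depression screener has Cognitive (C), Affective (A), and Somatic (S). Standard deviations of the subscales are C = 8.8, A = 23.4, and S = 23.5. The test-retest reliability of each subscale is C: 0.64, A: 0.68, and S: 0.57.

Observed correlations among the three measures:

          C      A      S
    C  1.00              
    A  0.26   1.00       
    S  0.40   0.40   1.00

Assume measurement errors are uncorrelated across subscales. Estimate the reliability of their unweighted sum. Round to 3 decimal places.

0.767

Var(C+A+S) = 8.8² + 23.4² + 23.5² + 2·[8.8·23.4·0.26 + 8.8·23.5·0.40 + 23.4·23.5·0.40] = 1177.25 + 712.438 = 1889.69.
With uncorrelated errors the cross-covariances are all true-score covariance, so they carry over unchanged; only the diagonal terms shrink to ρᵢσᵢ².
True-score variance = [8.8²·0.64 + 23.4²·0.68 + 23.5²·0.57] + 712.438 = 736.685 + 712.438 = 1449.12.
Reliability = 1449.12 / 1889.69 = 0.767.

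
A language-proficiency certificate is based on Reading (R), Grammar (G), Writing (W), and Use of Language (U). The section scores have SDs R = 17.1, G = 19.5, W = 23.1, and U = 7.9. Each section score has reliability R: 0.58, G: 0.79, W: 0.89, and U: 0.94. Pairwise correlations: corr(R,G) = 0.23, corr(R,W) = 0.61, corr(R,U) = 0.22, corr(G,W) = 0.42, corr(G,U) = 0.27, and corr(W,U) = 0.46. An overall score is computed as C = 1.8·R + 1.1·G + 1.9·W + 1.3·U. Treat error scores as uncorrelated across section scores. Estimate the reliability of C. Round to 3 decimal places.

Var(C) = 1.8²·17.1² + 1.1²·19.5² + 1.9²·23.1² + 1.3²·7.9² + 2·[1.98·17.1·19.5·0.23 + 3.42·17.1·23.1·0.61 + 2.34·17.1·7.9·0.22 + 2.09·19.5·23.1·0.42 + 1.43·19.5·7.9·0.27 + 2.47·23.1·7.9·0.46] = 3439.32 + 3415.39 = 6854.71.
Because errors are independent across components, Cov(Tᵢ,Tⱼ) = Cov(Xᵢ,Xⱼ); the off-diagonal part of the true-score variance is the same as above.
True-score variance = [1.8²·17.1²·0.58 + 1.1²·19.5²·0.79 + 1.9²·23.1²·0.89 + 1.3²·7.9²·0.94] + 3415.39 = 2726.56 + 3415.39 = 6141.95.
Reliability = 6141.95 / 6854.71 = 0.896.

0.896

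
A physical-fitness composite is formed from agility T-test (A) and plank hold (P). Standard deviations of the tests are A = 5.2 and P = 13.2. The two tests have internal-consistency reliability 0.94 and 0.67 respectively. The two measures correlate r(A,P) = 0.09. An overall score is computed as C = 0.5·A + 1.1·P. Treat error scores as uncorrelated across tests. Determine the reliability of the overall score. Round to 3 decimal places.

0.688

Var(C) = 0.5²·5.2² + 1.1²·13.2² + 2·[0.55·5.2·13.2·0.09] = 217.59 + 6.79536 = 224.386.
Because errors are independent across components, Cov(Tᵢ,Tⱼ) = Cov(Xᵢ,Xⱼ); the off-diagonal part of the true-score variance is the same as above.
True-score variance = [0.5²·5.2²·0.94 + 1.1²·13.2²·0.67] + 6.79536 = 147.611 + 6.79536 = 154.406.
Reliability = 154.406 / 224.386 = 0.688.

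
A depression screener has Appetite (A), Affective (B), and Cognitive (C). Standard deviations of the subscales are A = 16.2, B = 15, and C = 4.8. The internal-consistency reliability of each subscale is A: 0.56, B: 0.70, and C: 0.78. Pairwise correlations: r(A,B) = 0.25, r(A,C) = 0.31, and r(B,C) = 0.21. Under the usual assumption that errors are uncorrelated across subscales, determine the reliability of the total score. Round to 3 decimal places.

Var(A+B+C) = 16.2² + 15² + 4.8² + 2·[16.2·15·0.25 + 16.2·4.8·0.31 + 15·4.8·0.21] = 510.48 + 199.951 = 710.431.
Because errors are independent across components, Cov(Tᵢ,Tⱼ) = Cov(Xᵢ,Xⱼ); the off-diagonal part of the true-score variance is the same as above.
True-score variance = [16.2²·0.56 + 15²·0.70 + 4.8²·0.78] + 199.951 = 322.438 + 199.951 = 522.389.
Reliability = 522.389 / 710.431 = 0.735.

0.735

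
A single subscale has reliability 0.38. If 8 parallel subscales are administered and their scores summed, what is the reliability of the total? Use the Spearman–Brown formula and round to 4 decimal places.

ρ_k = kρ / (1 + (k−1)ρ) = 8·0.38 / (1 + 7·0.38) = 3.040 / 3.660 = 0.8306.

0.8306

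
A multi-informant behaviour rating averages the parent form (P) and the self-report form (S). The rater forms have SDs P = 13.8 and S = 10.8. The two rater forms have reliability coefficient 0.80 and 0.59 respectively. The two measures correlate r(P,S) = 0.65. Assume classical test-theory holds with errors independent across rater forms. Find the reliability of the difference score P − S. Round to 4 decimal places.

0.2419

Var(P−S) = 13.8² + 10.8² − 2·13.8·10.8·0.65 = 307.08 − 193.752 = 113.328.
With uncorrelated errors the cross-covariances are all true-score covariance, so they carry over unchanged; only the diagonal terms shrink to ρᵢσᵢ².
True-score variance = [13.8²·0.80 + 10.8²·0.59] − 193.752 = 221.17 − 193.752 = 27.4176.
Reliability = 27.4176 / 113.328 = 0.2419.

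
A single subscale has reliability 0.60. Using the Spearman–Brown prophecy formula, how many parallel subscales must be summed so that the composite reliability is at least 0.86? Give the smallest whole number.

k ≥ ρ*(1−ρ₁)/(ρ₁(1−ρ*)) = 0.86·0.40 / (0.60·0.14) = 4.095.
Smallest integer k = 5.

5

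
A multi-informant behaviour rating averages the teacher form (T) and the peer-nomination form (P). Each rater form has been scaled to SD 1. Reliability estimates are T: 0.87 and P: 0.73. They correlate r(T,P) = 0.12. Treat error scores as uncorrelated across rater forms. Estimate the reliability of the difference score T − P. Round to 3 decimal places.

Var(T−P) = 1 + 1 − 2·0.12 = 2 − 0.24 = 1.76.
Because errors are independent across components, Cov(Tᵢ,Tⱼ) = Cov(Xᵢ,Xⱼ); the off-diagonal part of the true-score variance is the same as above.
True-score variance = [0.87 + 0.73] − 0.24 = 1.6 − 0.24 = 1.36.
Reliability = 1.36 / 1.76 = 0.773.

0.773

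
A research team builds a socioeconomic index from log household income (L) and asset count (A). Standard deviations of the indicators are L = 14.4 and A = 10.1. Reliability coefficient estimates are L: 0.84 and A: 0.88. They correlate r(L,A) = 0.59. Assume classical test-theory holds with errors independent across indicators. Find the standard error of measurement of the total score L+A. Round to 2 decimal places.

6.74

Var(total) = 309.37 + 171.619 = 480.989.
True-score variance = 263.951 + 171.619 = 435.57, so reliability = 0.9056.
Error variance = 480.989 − 435.57 = 45.4188; SEM = √45.4188 = 6.74.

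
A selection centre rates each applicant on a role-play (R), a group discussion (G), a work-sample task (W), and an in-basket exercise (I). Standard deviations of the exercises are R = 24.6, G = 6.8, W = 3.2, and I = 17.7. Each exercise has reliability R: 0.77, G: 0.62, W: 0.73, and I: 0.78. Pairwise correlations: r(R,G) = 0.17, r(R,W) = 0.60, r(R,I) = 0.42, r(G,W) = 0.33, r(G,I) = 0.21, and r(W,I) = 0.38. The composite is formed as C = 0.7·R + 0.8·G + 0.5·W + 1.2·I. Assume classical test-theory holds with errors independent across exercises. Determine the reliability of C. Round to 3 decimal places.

0.854

Var(C) = 0.7²·24.6² + 0.8²·6.8² + 0.5²·3.2² + 1.2²·17.7² + 2·[0.56·24.6·6.8·0.17 + 0.35·24.6·3.2·0.60 + 0.84·24.6·17.7·0.42 + 0.4·6.8·3.2·0.33 + 0.96·6.8·17.7·0.21 + 0.6·3.2·17.7·0.38] = 779.82 + 452.246 = 1232.07.
With uncorrelated errors the cross-covariances are all true-score covariance, so they carry over unchanged; only the diagonal terms shrink to ρᵢσᵢ².
True-score variance = [0.7²·24.6²·0.77 + 0.8²·6.8²·0.62 + 0.5²·3.2²·0.73 + 1.2²·17.7²·0.78] + 452.246 = 600.431 + 452.246 = 1052.68.
Reliability = 1052.68 / 1232.07 = 0.854.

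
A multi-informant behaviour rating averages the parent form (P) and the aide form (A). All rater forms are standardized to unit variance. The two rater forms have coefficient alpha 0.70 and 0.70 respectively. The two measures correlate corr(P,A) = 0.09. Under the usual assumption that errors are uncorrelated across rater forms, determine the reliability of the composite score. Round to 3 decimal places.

0.725

Var(P+A) = 2 + 2·[0.09] = 2 + 0.18 = 2.18.
Under uncorrelated errors the observed covariances equal the true-score covariances, so only the own-variance terms attenuate.
True-score variance = [0.70 + 0.70] + 0.18 = 1.4 + 0.18 = 1.58.
Reliability = 1.58 / 2.18 = 0.725.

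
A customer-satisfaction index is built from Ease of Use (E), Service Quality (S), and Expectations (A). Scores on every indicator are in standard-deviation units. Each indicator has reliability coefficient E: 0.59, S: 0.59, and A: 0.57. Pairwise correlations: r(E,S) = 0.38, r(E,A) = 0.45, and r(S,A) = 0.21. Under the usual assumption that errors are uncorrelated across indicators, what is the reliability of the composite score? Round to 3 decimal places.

0.754

Var(E+S+A) = 3 + 2·[0.38 + 0.45 + 0.21] = 3 + 2.08 = 5.08.
Because errors are independent across components, Cov(Tᵢ,Tⱼ) = Cov(Xᵢ,Xⱼ); the off-diagonal part of the true-score variance is the same as above.
True-score variance = [0.59 + 0.59 + 0.57] + 2.08 = 1.75 + 2.08 = 3.83.
Reliability = 3.83 / 5.08 = 0.754.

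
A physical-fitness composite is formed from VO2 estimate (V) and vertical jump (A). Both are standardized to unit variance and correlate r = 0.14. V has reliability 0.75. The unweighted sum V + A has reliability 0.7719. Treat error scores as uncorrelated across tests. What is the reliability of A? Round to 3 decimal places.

0.730

Var(V+A) = 2 + 2·0.14 = 2.280.
True-score variance = ρ_V + ρ_A + 2·0.14, so 0.7719 = (0.75 + ρ_A + 0.28) / 2.280.
ρ_A = 0.7719·2.280 − 0.75 − 0.28 = 0.730.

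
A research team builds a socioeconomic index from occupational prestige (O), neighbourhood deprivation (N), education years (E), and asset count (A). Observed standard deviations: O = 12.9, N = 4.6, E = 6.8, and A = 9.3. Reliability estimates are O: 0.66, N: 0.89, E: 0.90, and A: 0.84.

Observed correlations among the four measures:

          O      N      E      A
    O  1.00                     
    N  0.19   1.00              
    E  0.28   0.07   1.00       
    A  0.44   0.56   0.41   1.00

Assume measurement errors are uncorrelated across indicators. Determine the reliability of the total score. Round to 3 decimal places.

Var(O+N+E+A) = 12.9² + 4.6² + 6.8² + 9.3² + 2·[12.9·4.6·0.19 + 12.9·6.8·0.28 + 12.9·9.3·0.44 + 4.6·6.8·0.07 + 4.6·9.3·0.56 + 6.8·9.3·0.41] = 320.3 + 281.396 = 601.696.
With uncorrelated errors the cross-covariances are all true-score covariance, so they carry over unchanged; only the diagonal terms shrink to ρᵢσᵢ².
True-score variance = [12.9²·0.66 + 4.6²·0.89 + 6.8²·0.90 + 9.3²·0.84] + 281.396 = 242.931 + 281.396 = 524.326.
Reliability = 524.326 / 601.696 = 0.871.

0.871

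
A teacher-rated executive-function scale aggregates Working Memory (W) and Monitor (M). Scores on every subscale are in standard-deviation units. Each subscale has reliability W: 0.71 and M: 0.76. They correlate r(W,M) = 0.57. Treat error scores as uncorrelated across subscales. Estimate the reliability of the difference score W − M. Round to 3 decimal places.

0.384

Var(W−M) = 1 + 1 − 2·0.57 = 2 − 1.14 = 0.86.
Under uncorrelated errors the observed covariances equal the true-score covariances, so only the own-variance terms attenuate.
True-score variance = [0.71 + 0.76] − 1.14 = 1.47 − 1.14 = 0.33.
Reliability = 0.33 / 0.86 = 0.384.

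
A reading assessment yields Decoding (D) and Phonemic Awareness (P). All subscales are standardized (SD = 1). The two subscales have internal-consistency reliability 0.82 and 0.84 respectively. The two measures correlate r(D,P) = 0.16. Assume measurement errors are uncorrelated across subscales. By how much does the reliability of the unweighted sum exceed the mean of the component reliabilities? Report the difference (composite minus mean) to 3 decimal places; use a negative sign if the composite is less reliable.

Var(sum) = 2 + 0.32 = 2.32; true-score variance = 1.66 + 0.32 = 1.98; composite reliability = 0.8534.
Mean component reliability = 0.8300.
Difference = 0.8534 − 0.8300 = 0.023.

0.023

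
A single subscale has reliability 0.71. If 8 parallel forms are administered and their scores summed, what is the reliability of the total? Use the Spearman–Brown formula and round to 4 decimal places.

0.9514

ρ_k = kρ / (1 + (k−1)ρ) = 8·0.71 / (1 + 7·0.71) = 5.680 / 5.970 = 0.9514.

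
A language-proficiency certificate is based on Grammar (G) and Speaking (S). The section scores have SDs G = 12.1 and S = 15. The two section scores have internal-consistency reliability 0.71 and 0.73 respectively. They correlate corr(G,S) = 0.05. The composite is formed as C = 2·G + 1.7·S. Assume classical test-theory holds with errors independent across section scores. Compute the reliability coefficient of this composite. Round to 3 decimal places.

Var(C) = 2²·12.1² + 1.7²·15² + 2·[3.4·12.1·15·0.05] = 1235.89 + 61.71 = 1297.6.
With uncorrelated errors the cross-covariances are all true-score covariance, so they carry over unchanged; only the diagonal terms shrink to ρᵢσᵢ².
True-score variance = [2²·12.1²·0.71 + 1.7²·15²·0.73] + 61.71 = 890.487 + 61.71 = 952.197.
Reliability = 952.197 / 1297.6 = 0.734.

0.734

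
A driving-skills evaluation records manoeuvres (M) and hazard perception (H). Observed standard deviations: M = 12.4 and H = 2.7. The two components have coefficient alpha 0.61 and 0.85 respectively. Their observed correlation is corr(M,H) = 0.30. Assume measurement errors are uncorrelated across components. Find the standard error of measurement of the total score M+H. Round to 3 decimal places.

Var(total) = 161.05 + 20.088 = 181.138.
True-score variance = 99.9901 + 20.088 = 120.078, so reliability = 0.6629.
Error variance = 181.138 − 120.078 = 61.0599; SEM = √61.0599 = 7.814.

7.814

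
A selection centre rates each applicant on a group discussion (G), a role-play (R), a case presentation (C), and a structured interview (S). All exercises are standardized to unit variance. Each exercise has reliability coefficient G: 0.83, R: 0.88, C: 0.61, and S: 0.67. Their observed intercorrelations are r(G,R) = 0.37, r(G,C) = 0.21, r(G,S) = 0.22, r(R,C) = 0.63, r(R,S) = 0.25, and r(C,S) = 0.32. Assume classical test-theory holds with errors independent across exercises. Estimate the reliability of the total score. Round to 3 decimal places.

0.874

Var(G+R+C+S) = 4 + 2·[0.37 + 0.21 + 0.22 + 0.63 + 0.25 + 0.32] = 4 + 4 = 8.
Because errors are independent across components, Cov(Tᵢ,Tⱼ) = Cov(Xᵢ,Xⱼ); the off-diagonal part of the true-score variance is the same as above.
True-score variance = [0.83 + 0.88 + 0.61 + 0.67] + 4 = 2.99 + 4 = 6.99.
Reliability = 6.99 / 8 = 0.874.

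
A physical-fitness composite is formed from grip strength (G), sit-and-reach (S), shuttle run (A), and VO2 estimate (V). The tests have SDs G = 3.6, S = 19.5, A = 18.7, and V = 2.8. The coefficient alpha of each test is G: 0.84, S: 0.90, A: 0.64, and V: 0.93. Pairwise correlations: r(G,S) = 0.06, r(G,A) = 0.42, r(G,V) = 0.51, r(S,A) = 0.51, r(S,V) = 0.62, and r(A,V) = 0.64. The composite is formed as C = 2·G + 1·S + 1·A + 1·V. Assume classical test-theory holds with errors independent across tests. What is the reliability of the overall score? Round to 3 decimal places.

Var(C) = 2²·3.6² + 19.5² + 18.7² + 2.8² + 2·[2·3.6·19.5·0.06 + 2·3.6·18.7·0.42 + 2·3.6·2.8·0.51 + 19.5·18.7·0.51 + 19.5·2.8·0.62 + 18.7·2.8·0.64] = 789.62 + 657.177 = 1446.8.
Under uncorrelated errors the observed covariances equal the true-score covariances, so only the own-variance terms attenuate.
True-score variance = [2²·3.6²·0.84 + 19.5²·0.90 + 18.7²·0.64 + 2.8²·0.93] + 657.177 = 616.863 + 657.177 = 1274.04.
Reliability = 1274.04 / 1446.8 = 0.881.

0.881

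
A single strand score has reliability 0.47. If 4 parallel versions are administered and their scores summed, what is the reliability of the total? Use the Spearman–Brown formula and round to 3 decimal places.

0.780

ρ_k = kρ / (1 + (k−1)ρ) = 4·0.47 / (1 + 3·0.47) = 1.880 / 2.410 = 0.780.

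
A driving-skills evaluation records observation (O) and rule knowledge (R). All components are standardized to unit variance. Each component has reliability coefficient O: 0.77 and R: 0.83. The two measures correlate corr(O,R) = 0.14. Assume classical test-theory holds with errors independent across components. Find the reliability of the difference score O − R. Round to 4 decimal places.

0.7674

Var(O−R) = 1 + 1 − 2·0.14 = 2 − 0.28 = 1.72.
With uncorrelated errors the cross-covariances are all true-score covariance, so they carry over unchanged; only the diagonal terms shrink to ρᵢσᵢ².
True-score variance = [0.77 + 0.83] − 0.28 = 1.6 − 0.28 = 1.32.
Reliability = 1.32 / 1.72 = 0.7674.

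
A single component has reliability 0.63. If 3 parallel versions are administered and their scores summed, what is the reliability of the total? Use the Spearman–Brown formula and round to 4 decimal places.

ρ_k = kρ / (1 + (k−1)ρ) = 3·0.63 / (1 + 2·0.63) = 1.890 / 2.260 = 0.8363.

0.8363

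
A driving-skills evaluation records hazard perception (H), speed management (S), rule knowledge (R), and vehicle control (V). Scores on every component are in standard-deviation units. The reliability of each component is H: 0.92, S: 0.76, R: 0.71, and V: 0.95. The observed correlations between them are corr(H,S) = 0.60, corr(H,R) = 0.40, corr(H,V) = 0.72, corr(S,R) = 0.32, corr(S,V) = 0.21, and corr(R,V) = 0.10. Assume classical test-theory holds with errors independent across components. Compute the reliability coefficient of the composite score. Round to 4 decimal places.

0.9241

Var(H+S+R+V) = 4 + 2·[0.60 + 0.40 + 0.72 + 0.32 + 0.21 + 0.10] = 4 + 4.7 = 8.7.
Under uncorrelated errors the observed covariances equal the true-score covariances, so only the own-variance terms attenuate.
True-score variance = [0.92 + 0.76 + 0.71 + 0.95] + 4.7 = 3.34 + 4.7 = 8.04.
Reliability = 8.04 / 8.7 = 0.9241.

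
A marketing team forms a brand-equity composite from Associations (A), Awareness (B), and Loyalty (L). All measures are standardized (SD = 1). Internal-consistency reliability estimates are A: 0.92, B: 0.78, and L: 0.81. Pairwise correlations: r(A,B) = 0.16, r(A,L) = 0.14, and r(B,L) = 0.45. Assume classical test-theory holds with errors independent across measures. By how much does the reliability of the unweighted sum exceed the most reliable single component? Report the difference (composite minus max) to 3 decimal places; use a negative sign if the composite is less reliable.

-0.029

Var(sum) = 3 + 1.5 = 4.5; true-score variance = 2.51 + 1.5 = 4.01; composite reliability = 0.8911.
Max component reliability = 0.9200.
Difference = 0.8911 − 0.9200 = -0.029.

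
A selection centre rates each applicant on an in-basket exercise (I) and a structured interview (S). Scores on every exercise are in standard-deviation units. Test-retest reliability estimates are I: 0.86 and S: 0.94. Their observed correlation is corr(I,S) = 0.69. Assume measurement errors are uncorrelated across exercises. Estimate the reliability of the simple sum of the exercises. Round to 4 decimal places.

Var(I+S) = 2 + 2·[0.69] = 2 + 1.38 = 3.38.
With uncorrelated errors the cross-covariances are all true-score covariance, so they carry over unchanged; only the diagonal terms shrink to ρᵢσᵢ².
True-score variance = [0.86 + 0.94] + 1.38 = 1.8 + 1.38 = 3.18.
Reliability = 3.18 / 3.38 = 0.9408.

0.9408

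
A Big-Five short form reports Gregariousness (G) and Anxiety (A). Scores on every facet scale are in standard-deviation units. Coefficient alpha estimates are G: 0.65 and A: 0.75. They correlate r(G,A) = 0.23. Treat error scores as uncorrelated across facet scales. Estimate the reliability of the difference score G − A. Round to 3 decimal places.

0.610

Var(G−A) = 1 + 1 − 2·0.23 = 2 − 0.46 = 1.54.
Under uncorrelated errors the observed covariances equal the true-score covariances, so only the own-variance terms attenuate.
True-score variance = [0.65 + 0.75] − 0.46 = 1.4 − 0.46 = 0.94.
Reliability = 0.94 / 1.54 = 0.610.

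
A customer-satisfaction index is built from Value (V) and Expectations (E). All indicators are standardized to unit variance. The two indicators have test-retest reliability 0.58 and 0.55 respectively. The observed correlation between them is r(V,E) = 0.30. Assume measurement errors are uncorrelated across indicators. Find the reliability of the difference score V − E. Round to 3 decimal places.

0.379

Var(V−E) = 1 + 1 − 2·0.30 = 2 − 0.6 = 1.4.
Because errors are independent across components, Cov(Tᵢ,Tⱼ) = Cov(Xᵢ,Xⱼ); the off-diagonal part of the true-score variance is the same as above.
True-score variance = [0.58 + 0.55] − 0.6 = 1.13 − 0.6 = 0.53.
Reliability = 0.53 / 1.4 = 0.379.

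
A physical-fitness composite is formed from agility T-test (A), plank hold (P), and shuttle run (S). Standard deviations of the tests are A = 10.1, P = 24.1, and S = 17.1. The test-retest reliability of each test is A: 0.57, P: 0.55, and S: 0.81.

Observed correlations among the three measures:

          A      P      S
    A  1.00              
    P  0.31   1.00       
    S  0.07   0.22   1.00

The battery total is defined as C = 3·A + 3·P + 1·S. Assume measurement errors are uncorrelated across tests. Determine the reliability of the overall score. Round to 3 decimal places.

Var(C) = 3²·10.1² + 3²·24.1² + 17.1² + 2·[9·10.1·24.1·0.31 + 3·10.1·17.1·0.07 + 3·24.1·17.1·0.22] = 6437.79 + 1974.75 = 8412.54.
Under uncorrelated errors the observed covariances equal the true-score covariances, so only the own-variance terms attenuate.
True-score variance = [3²·10.1²·0.57 + 3²·24.1²·0.55 + 17.1²·0.81] + 1974.75 = 3635.17 + 1974.75 = 5609.92.
Reliability = 5609.92 / 8412.54 = 0.667.

0.667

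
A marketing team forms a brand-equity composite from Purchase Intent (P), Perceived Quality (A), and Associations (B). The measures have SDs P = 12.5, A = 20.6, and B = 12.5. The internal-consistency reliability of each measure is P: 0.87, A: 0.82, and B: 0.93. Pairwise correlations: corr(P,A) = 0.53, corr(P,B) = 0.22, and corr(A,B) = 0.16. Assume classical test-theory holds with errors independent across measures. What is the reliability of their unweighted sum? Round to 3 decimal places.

0.907

Var(P+A+B) = 12.5² + 20.6² + 12.5² + 2·[12.5·20.6·0.53 + 12.5·12.5·0.22 + 20.6·12.5·0.16] = 736.86 + 424.1 = 1160.96.
Under uncorrelated errors the observed covariances equal the true-score covariances, so only the own-variance terms attenuate.
True-score variance = [12.5²·0.87 + 20.6²·0.82 + 12.5²·0.93] + 424.1 = 629.225 + 424.1 = 1053.33.
Reliability = 1053.33 / 1160.96 = 0.907.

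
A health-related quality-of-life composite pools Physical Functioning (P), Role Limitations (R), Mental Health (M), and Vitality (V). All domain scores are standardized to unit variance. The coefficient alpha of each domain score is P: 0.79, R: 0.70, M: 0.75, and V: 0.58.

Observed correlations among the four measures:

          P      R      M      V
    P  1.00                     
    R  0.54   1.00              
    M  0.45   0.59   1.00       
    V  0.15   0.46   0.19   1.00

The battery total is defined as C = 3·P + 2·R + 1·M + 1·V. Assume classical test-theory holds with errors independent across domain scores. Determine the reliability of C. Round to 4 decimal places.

0.8732

Var(C) = 3² + 2² + 1 + 1 + 2·[6·0.54 + 3·0.45 + 3·0.15 + 2·0.59 + 2·0.46 + 0.19] = 15 + 14.66 = 29.66.
With uncorrelated errors the cross-covariances are all true-score covariance, so they carry over unchanged; only the diagonal terms shrink to ρᵢσᵢ².
True-score variance = [3²·0.79 + 2²·0.70 + 0.75 + 0.58] + 14.66 = 11.24 + 14.66 = 25.9.
Reliability = 25.9 / 29.66 = 0.8732.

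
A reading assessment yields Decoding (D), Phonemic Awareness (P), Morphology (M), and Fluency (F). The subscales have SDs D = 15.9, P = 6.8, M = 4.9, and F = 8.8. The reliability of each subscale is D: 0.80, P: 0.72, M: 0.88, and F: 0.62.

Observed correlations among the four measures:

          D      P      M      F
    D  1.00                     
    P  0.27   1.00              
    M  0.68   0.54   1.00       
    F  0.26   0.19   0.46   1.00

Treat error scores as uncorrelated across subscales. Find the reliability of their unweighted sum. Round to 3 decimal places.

Var(D+P+M+F) = 15.9² + 6.8² + 4.9² + 8.8² + 2·[15.9·6.8·0.27 + 15.9·4.9·0.68 + 15.9·8.8·0.26 + 6.8·4.9·0.54 + 6.8·8.8·0.19 + 4.9·8.8·0.46] = 400.5 + 335.496 = 735.996.
With uncorrelated errors the cross-covariances are all true-score covariance, so they carry over unchanged; only the diagonal terms shrink to ρᵢσᵢ².
True-score variance = [15.9²·0.80 + 6.8²·0.72 + 4.9²·0.88 + 8.8²·0.62] + 335.496 = 304.682 + 335.496 = 640.178.
Reliability = 640.178 / 735.996 = 0.870.

0.870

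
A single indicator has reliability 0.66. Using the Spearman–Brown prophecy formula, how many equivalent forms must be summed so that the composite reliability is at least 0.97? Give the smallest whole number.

k ≥ ρ*(1−ρ₁)/(ρ₁(1−ρ*)) = 0.97·0.34 / (0.66·0.03) = 16.657.
Smallest integer k = 17.

17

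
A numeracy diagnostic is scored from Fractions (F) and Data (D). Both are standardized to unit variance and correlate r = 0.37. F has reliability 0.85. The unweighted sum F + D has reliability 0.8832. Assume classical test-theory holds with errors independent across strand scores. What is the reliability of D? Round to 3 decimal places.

Var(F+D) = 2 + 2·0.37 = 2.740.
True-score variance = ρ_F + ρ_D + 2·0.37, so 0.8832 = (0.85 + ρ_D + 0.74) / 2.740.
ρ_D = 0.8832·2.740 − 0.85 − 0.74 = 0.830.

0.830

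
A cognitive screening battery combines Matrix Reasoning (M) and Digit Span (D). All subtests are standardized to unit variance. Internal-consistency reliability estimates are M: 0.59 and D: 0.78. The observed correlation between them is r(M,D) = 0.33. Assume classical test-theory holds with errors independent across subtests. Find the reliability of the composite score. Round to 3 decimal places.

Var(M+D) = 2 + 2·[0.33] = 2 + 0.66 = 2.66.
Under uncorrelated errors the observed covariances equal the true-score covariances, so only the own-variance terms attenuate.
True-score variance = [0.59 + 0.78] + 0.66 = 1.37 + 0.66 = 2.03.
Reliability = 2.03 / 2.66 = 0.763.

0.763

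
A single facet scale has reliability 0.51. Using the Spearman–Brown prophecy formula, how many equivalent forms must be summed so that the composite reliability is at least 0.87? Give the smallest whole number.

7

k ≥ ρ*(1−ρ₁)/(ρ₁(1−ρ*)) = 0.87·0.49 / (0.51·0.13) = 6.430.
Smallest integer k = 7.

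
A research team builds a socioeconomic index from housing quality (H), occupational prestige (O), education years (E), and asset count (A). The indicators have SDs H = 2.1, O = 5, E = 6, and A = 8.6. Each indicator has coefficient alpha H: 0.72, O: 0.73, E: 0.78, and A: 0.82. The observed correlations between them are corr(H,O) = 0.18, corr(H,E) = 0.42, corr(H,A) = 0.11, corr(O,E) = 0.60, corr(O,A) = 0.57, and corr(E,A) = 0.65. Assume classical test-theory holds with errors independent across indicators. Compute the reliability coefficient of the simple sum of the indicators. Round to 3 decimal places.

Var(H+O+E+A) = 2.1² + 5² + 6² + 8.6² + 2·[2.1·5·0.18 + 2.1·6·0.42 + 2.1·8.6·0.11 + 5·6·0.60 + 5·8.6·0.57 + 6·8.6·0.65] = 139.37 + 170.437 = 309.807.
Because errors are independent across components, Cov(Tᵢ,Tⱼ) = Cov(Xᵢ,Xⱼ); the off-diagonal part of the true-score variance is the same as above.
True-score variance = [2.1²·0.72 + 5²·0.73 + 6²·0.78 + 8.6²·0.82] + 170.437 = 110.152 + 170.437 = 280.59.
Reliability = 280.59 / 309.807 = 0.906.

0.906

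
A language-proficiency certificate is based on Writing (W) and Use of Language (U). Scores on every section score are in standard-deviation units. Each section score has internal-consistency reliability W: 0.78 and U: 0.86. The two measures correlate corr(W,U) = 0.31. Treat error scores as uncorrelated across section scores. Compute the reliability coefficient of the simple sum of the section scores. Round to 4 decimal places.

0.8626

Var(W+U) = 2 + 2·[0.31] = 2 + 0.62 = 2.62.
Because errors are independent across components, Cov(Tᵢ,Tⱼ) = Cov(Xᵢ,Xⱼ); the off-diagonal part of the true-score variance is the same as above.
True-score variance = [0.78 + 0.86] + 0.62 = 1.64 + 0.62 = 2.26.
Reliability = 2.26 / 2.62 = 0.8626.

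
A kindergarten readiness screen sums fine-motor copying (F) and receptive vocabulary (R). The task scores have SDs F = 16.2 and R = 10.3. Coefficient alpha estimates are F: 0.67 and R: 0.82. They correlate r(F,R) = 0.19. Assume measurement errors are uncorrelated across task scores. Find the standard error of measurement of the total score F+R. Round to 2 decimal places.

Var(total) = 368.53 + 63.4068 = 431.937.
True-score variance = 262.829 + 63.4068 = 326.235, so reliability = 0.7553.
Error variance = 431.937 − 326.235 = 105.701; SEM = √105.701 = 10.28.

10.28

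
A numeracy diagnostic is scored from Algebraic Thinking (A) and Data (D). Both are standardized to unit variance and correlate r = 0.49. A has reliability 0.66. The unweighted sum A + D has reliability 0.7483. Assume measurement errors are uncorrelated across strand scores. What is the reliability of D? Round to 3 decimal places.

0.590

Var(A+D) = 2 + 2·0.49 = 2.980.
True-score variance = ρ_A + ρ_D + 2·0.49, so 0.7483 = (0.66 + ρ_D + 0.98) / 2.980.
ρ_D = 0.7483·2.980 − 0.66 − 0.98 = 0.590.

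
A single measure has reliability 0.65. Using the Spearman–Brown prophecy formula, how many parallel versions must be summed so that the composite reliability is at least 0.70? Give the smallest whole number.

2

k ≥ ρ*(1−ρ₁)/(ρ₁(1−ρ*)) = 0.70·0.35 / (0.65·0.30) = 1.256.
Smallest integer k = 2.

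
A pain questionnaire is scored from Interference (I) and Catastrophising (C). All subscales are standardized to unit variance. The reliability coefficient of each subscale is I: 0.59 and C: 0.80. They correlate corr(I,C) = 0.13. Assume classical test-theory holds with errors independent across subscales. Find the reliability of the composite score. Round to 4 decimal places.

0.7301

Var(I+C) = 2 + 2·[0.13] = 2 + 0.26 = 2.26.
With uncorrelated errors the cross-covariances are all true-score covariance, so they carry over unchanged; only the diagonal terms shrink to ρᵢσᵢ².
True-score variance = [0.59 + 0.80] + 0.26 = 1.39 + 0.26 = 1.65.
Reliability = 1.65 / 2.26 = 0.7301.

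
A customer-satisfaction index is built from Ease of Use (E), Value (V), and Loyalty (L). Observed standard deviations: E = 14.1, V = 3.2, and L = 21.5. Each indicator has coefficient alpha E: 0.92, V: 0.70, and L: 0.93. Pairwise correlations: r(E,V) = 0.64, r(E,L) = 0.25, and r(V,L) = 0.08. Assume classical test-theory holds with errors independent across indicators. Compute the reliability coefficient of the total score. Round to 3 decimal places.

0.942

Var(E+V+L) = 14.1² + 3.2² + 21.5² + 2·[14.1·3.2·0.64 + 14.1·21.5·0.25 + 3.2·21.5·0.08] = 671.3 + 220.337 = 891.637.
Under uncorrelated errors the observed covariances equal the true-score covariances, so only the own-variance terms attenuate.
True-score variance = [14.1²·0.92 + 3.2²·0.70 + 21.5²·0.93] + 220.337 = 619.966 + 220.337 = 840.302.
Reliability = 840.302 / 891.637 = 0.942.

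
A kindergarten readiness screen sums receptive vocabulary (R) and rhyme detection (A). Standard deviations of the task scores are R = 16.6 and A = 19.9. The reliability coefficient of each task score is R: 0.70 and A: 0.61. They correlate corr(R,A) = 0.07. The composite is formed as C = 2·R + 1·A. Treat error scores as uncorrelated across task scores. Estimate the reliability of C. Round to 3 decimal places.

0.695

Var(C) = 2²·16.6² + 19.9² + 2·[2·16.6·19.9·0.07] = 1498.25 + 92.4952 = 1590.75.
Under uncorrelated errors the observed covariances equal the true-score covariances, so only the own-variance terms attenuate.
True-score variance = [2²·16.6²·0.70 + 19.9²·0.61] + 92.4952 = 1013.13 + 92.4952 = 1105.63.
Reliability = 1105.63 / 1590.75 = 0.695.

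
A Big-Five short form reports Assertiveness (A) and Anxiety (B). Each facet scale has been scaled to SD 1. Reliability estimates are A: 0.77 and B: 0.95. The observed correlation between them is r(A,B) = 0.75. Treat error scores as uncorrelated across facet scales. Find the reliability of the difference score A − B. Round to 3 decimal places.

0.440

Var(A−B) = 1 + 1 − 2·0.75 = 2 − 1.5 = 0.5.
Under uncorrelated errors the observed covariances equal the true-score covariances, so only the own-variance terms attenuate.
True-score variance = [0.77 + 0.95] − 1.5 = 1.72 − 1.5 = 0.22.
Reliability = 0.22 / 0.5 = 0.440.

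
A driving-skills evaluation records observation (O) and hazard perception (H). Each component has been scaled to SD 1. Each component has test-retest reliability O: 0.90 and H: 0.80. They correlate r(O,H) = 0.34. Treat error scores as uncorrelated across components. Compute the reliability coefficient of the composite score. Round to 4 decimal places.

0.8881

Var(O+H) = 2 + 2·[0.34] = 2 + 0.68 = 2.68.
Under uncorrelated errors the observed covariances equal the true-score covariances, so only the own-variance terms attenuate.
True-score variance = [0.90 + 0.80] + 0.68 = 1.7 + 0.68 = 2.38.
Reliability = 2.38 / 2.68 = 0.8881.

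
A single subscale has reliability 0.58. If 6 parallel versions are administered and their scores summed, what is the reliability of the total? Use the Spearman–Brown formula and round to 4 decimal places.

0.8923

ρ_k = kρ / (1 + (k−1)ρ) = 6·0.58 / (1 + 5·0.58) = 3.480 / 3.900 = 0.8923.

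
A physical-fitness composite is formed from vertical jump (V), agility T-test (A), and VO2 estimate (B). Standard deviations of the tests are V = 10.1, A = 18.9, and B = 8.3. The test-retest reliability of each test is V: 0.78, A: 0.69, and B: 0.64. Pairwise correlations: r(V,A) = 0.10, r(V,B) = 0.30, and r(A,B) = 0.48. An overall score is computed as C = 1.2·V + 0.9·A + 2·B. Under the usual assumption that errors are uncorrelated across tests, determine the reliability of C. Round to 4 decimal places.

Var(C) = 1.2²·10.1² + 0.9²·18.9² + 2²·8.3² + 2·[1.08·10.1·18.9·0.10 + 2.4·10.1·8.3·0.30 + 1.8·18.9·8.3·0.48] = 711.794 + 433.019 = 1144.81.
Because errors are independent across components, Cov(Tᵢ,Tⱼ) = Cov(Xᵢ,Xⱼ); the off-diagonal part of the true-score variance is the same as above.
True-score variance = [1.2²·10.1²·0.78 + 0.9²·18.9²·0.69 + 2²·8.3²·0.64] + 433.019 = 490.581 + 433.019 = 923.6.
Reliability = 923.6 / 1144.81 = 0.8068.

0.8068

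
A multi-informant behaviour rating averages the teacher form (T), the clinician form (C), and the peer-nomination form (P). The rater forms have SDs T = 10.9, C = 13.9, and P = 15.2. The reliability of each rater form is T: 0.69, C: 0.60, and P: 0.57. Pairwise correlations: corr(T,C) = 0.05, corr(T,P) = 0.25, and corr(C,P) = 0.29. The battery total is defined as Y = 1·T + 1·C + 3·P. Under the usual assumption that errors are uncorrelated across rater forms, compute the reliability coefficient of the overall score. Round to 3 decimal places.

0.666

Var(Y) = 10.9² + 13.9² + 3²·15.2² + 2·[10.9·13.9·0.05 + 3·10.9·15.2·0.25 + 3·13.9·15.2·0.29] = 2391.38 + 631.298 = 3022.68.
With uncorrelated errors the cross-covariances are all true-score covariance, so they carry over unchanged; only the diagonal terms shrink to ρᵢσᵢ².
True-score variance = [10.9²·0.69 + 13.9²·0.60 + 3²·15.2²·0.57] + 631.298 = 1383.14 + 631.298 = 2014.44.
Reliability = 2014.44 / 3022.68 = 0.666.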